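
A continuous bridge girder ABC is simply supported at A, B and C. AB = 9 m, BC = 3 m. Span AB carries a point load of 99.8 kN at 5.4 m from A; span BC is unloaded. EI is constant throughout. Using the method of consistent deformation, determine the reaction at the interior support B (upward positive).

Take M_B as the redundant. Released structure: two simple spans AB and BC with a hinge at B.
End slopes at the hinge B, treating each span as simply supported:
  span AB: point load 99.8 at a = 5.4: Pab(L + a)/(6LEI) = 517.4/EI
  relative rotation θ_0 = (517.4 + 0)/EI = 517.4/EI
A unit hogging moment at B produces rotation L₁/(3EI) + L₂/(3EI) = 4/EI.
Compatibility: M_B·(L₁+L₂)/(3EI) = θ_0, giving M_B = 129.3 kN·m (hogging).
Span AB, ΣM about A with M_B applied at B: R_B^{AB}·9 = 538.9 + 129.3, so R_B^{AB} = 74.25 kN and R_A = 99.8 − 74.25 = 25.55 kN.
Span BC, ΣM about C: R_B^{BC}·3 = 0 + 129.3, so R_B^{BC} = 43.11 kN and R_C = 0 − 43.11 = -43.11 kN.
R_B = 74.25 + 43.11 = 117.4 kN.

R_B = 117.4 kN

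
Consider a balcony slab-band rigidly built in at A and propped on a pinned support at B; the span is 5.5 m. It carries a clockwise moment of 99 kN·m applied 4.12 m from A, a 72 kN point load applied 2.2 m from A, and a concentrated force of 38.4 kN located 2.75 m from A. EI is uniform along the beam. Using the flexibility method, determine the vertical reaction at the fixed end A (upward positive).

Take the reaction at B as the redundant and release it; the primary structure is a cantilever fixed at A.
Downward deflection at the released point B due to the loads:
  clockwise couple 99 at a = 4.12: M₀a(2L − a)/(2EI) = 1403/EI
  point load 72 at a = 2.2: Pa²(3L − a)/(6EI) = 830.5/EI
  point load 38.4 at a = 2.75: Pa²(3L − a)/(6EI) = 665.5/EI
  δ_0 = 2899/EI
Flexibility coefficient — unit upward force at B: δ_{BB} = L³/(3EI) = 55.46/EI.
Compatibility at B: δ_0 − R_B·δ_{BB} = 0, so R_B = 2899/55.46 = 52.28 kN.
Vertical equilibrium: R_A = ΣP − R_B = 110.4 − 52.28 = 58.12 kN.

R_A = 58.12 kN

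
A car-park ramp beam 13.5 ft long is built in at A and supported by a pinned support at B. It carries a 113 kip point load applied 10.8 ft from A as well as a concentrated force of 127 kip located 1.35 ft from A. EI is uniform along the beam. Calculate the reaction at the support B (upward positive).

R_B = 81.39 kip

Take the reaction at B as the redundant and release it; the primary structure is a cantilever fixed at A.
Primary-structure tip deflection at B by superposition:
  point load 113 at a = 10.8: Pa²(3L − a)/(6EI) = 65243/EI
  point load 127 at a = 1.35: Pa²(3L − a)/(6EI) = 1510/EI
  δ_0 = 66753/EI
Tip deflection under a unit load at B: L³/(3EI) = 820.1/EI.
Compatibility at B: δ_0 − R_B·δ_{BB} = 0, so R_B = 66753/820.1 = 81.39 kip.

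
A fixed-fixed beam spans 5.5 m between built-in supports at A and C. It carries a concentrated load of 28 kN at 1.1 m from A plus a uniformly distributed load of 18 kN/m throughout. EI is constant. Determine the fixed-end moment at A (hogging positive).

Take the two fixed-end moments M_A, M_C as redundants; the released structure is the simple span AC.
End rotations of the released simple span under the applied load (×1/EI):
  at A: point load 28 at a = 1.1: Pab(L + b)/(6LEI) = 40.66/EI
  at C: point load 28 at a = 1.1: Pab(L + a)/(6LEI) = 27.1/EI
  at A: UDL 18: wL³/(24EI) = 124.8/EI
  at C: UDL 18: wL³/(24EI) = 124.8/EI
  θ_A0 = 165.4/EI,  θ_C0 = 151.9/EI
Flexibility coefficients: a unit moment at one end gives L/(3EI) there and L/(6EI) at the far end, so f₁₁ = f₂₂ = 1.833/EI and f₁₂ = f₂₁ = 0.9167/EI.
Compatibility — zero rotation at each built-in end:
  1.833 M_A + 0.9167 M_C = 165.4
  0.9167 M_A + 1.833 M_C = 151.9
Solving the pair gives M_A = 65.09 kN·m and M_C = 50.3 kN·m (hogging).

M_A = 65.09 kN·m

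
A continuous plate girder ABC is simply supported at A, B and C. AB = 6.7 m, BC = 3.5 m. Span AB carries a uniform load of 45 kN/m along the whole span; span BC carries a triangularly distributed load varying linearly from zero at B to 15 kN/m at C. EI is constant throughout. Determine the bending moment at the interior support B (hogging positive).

M_B = 169.5 kN·m

Release continuity at B by inserting a hinge; the redundant is the internal moment M_B. The primary structure is two simply-supported spans AB and BC.
Rotations at B on the released spans (each span's end-slope, ×1/EI):
  span AB: UDL 45: wL³/(24EI) = 563.9/EI
  span BC: triangular load, peak 15: 7w₀L³/(360EI) = 12.51/EI
  relative rotation θ_0 = (563.9 + 12.51)/EI = 576.4/EI
A unit hogging moment at B produces rotation L₁/(3EI) + L₂/(3EI) = 3.4/EI.
Compatibility: M_B·(L₁+L₂)/(3EI) = θ_0, giving M_B = 169.5 kN·m (hogging).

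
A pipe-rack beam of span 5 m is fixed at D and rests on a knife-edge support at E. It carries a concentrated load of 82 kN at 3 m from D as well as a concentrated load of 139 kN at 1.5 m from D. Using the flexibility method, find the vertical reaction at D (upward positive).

R_D = 168.7 kN

Choose R_E as the redundant. The primary structure is the cantilever fixed at D.
Primary-structure tip deflection at E by superposition:
  point load 82 at a = 3: Pa²(3L − a)/(6EI) = 1476/EI
  point load 139 at a = 1.5: Pa²(3L − a)/(6EI) = 703.7/EI
  δ_0 = 2180/EI
Tip deflection under a unit load at E: L³/(3EI) = 41.67/EI.
Compatibility at E: δ_0 − R_E·δ_{EE} = 0, so R_E = 2180/41.67 = 52.31 kN.
Vertical equilibrium: R_D = ΣP − R_E = 221 − 52.31 = 168.7 kN.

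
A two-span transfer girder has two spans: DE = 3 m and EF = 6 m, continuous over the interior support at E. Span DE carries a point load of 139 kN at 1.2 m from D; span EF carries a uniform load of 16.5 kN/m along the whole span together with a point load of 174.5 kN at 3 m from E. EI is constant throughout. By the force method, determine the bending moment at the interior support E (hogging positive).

Take M_E as the redundant. Released structure: two simple spans DE and EF with a hinge at E.
Discontinuity in slope at E on the released structure — sum the simple-span end rotations:
  span DE: point load 139 at a = 1.2: Pab(L + a)/(6LEI) = 70.06/EI
  span EF: UDL 16.5: wL³/(24EI) = 148.5/EI
  span EF: point load 174.5 at a = 3: Pab(L + b)/(6LEI) = 392.6/EI
  relative rotation θ_0 = (70.06 + 541.1)/EI = 611.2/EI
A unit hogging moment at E produces rotation L₁/(3EI) + L₂/(3EI) = 3/EI.
Slope continuity at E: θ_0 = M_E·3/EI, so M_E = 611.2/3 = 203.7 kN·m (hogging).

M_E = 203.7 kN·m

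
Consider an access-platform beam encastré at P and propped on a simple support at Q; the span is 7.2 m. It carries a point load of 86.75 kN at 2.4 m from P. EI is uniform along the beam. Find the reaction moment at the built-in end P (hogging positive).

Remove the prop at Q; the released (primary) structure is a cantilever built in at P.
Downward deflection at the released point Q due to the loads:
  point load 86.75 at a = 2.4: Pa²(3L − a)/(6EI) = 1599/EI
Flexibility coefficient — unit upward force at Q: δ_{QQ} = L³/(3EI) = 124.4/EI.
The prop prevents deflection at Q: R_Q = δ_0/δ_{QQ} = 1599/124.4 = 12.85 kN.
Moment equilibrium about P: M_P = Σ(load moments about P) − R_Q·L = 208.2 − 12.85×7.2 = 115.7 kN·m.

M_P = 115.7 kN·m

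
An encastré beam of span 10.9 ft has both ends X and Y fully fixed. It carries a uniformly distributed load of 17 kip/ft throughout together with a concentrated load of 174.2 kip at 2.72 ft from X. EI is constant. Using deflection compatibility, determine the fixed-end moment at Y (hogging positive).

M_Y = 257 kip·ft

Release both end moments; the primary structure is a simply-supported span XY with redundants M_X and M_Y.
End rotations of the released simple span under the applied load (×1/EI):
  at X: UDL 17: wL³/(24EI) = 917.3/EI
  at Y: UDL 17: wL³/(24EI) = 917.3/EI
  at X: point load 174.2 at a = 2.72: Pab(L + b)/(6LEI) = 1131/EI
  at Y: point load 174.2 at a = 2.72: Pab(L + a)/(6LEI) = 807.2/EI
  θ_X0 = 2048/EI,  θ_Y0 = 1724/EI
Flexibility coefficients: a unit moment at one end gives L/(3EI) there and L/(6EI) at the far end, so f₁₁ = f₂₂ = 3.633/EI and f₁₂ = f₂₁ = 1.817/EI.
Compatibility — zero rotation at each built-in end:
  3.633 M_X + 1.817 M_Y = 2048
  1.817 M_X + 3.633 M_Y = 1724
Solving the pair gives M_X = 435.2 kip·ft and M_Y = 257 kip·ft (hogging).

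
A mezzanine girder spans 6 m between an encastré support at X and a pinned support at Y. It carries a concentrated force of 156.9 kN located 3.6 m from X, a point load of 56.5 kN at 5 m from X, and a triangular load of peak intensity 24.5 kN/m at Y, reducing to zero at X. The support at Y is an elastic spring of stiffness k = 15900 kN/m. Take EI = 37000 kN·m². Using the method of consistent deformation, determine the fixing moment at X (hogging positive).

Choose R_Y as the redundant. The primary structure is the cantilever fixed at X.
Downward deflection at the released point Y due to the loads:
  point load 156.9 at a = 3.6: Pa²(3L − a)/(6EI) = 4880/EI
  point load 56.5 at a = 5: Pa²(3L − a)/(6EI) = 3060/EI
  triangular load, peak 24.5 at the free end: 11w₀L⁴/(120EI) = 2911/EI
  δ_0 = 10851/EI
Flexibility coefficient — unit upward force at Y: δ_{YY} = L³/(3EI) = 72/EI.
With EI = 37000 kN·m²: δ_0 = 0.29328 m and δ_{YY} = 0.001946 m/kN.
Compatibility — the spring shortens by R_Y/k under the reaction it provides: δ_0 − R_Y·δ_{YY} = R_Y/k. With 1/k = 0.000063 m/kN, R_Y = δ_0 / (δ_{YY} + 1/k) = 0.29328 / (0.001946 + 0.000063) = 146 kN.
Moment equilibrium about X: M_X = Σ(load moments about X) − R_Y·L = 1141 − 146×6 = 265.4 kN·m.

M_X = 265.4 kN·m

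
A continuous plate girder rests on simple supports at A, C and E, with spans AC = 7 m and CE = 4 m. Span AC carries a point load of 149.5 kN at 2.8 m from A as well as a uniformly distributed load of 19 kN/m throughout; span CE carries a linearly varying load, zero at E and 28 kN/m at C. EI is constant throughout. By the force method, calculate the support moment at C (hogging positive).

Release continuity at C by inserting a hinge; the redundant is the internal moment M_C. The primary structure is two simply-supported spans AC and CE.
Discontinuity in slope at C on the released structure — sum the simple-span end rotations:
  span AC: point load 149.5 at a = 2.8: Pab(L + a)/(6LEI) = 410.2/EI
  span AC: UDL 19: wL³/(24EI) = 271.5/EI
  span CE: triangular load, peak 28: w₀L³/(45EI) = 39.82/EI
  relative rotation θ_0 = (681.8 + 39.82)/EI = 721.6/EI
A unit hogging moment at C produces rotation L₁/(3EI) + L₂/(3EI) = 3.667/EI.
Compatibility: M_C·(L₁+L₂)/(3EI) = θ_0, giving M_C = 196.8 kN·m (hogging).

M_C = 196.8 kN·m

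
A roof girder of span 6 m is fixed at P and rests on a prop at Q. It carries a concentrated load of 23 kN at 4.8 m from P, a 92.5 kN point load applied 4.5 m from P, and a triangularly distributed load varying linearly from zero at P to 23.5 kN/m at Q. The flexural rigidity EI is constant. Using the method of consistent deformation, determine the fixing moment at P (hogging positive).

M_P = 127.6 kN·m

Remove the prop at Q; the released (primary) structure is a cantilever built in at P.
Downward deflection at the released point Q due to the loads:
  point load 23 at a = 4.8: Pa²(3L − a)/(6EI) = 1166/EI
  point load 92.5 at a = 4.5: Pa²(3L − a)/(6EI) = 4215/EI
  triangular load, peak 23.5 at the free end: 11w₀L⁴/(120EI) = 2792/EI
  δ_0 = 8172/EI
Tip deflection under a unit load at Q: L³/(3EI) = 72/EI.
Compatibility at Q: δ_0 − R_Q·δ_{QQ} = 0, so R_Q = 8172/72 = 113.5 kN.
Moment equilibrium about P: M_P = Σ(load moments about P) − R_Q·L = 808.6 − 113.5×6 = 127.6 kN·m.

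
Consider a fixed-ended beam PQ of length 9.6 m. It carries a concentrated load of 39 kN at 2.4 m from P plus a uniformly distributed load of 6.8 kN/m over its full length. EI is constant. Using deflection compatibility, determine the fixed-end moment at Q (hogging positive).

Take the two fixed-end moments M_P, M_Q as redundants; the released structure is the simple span PQ.
Simple-span end rotations at P and Q under the given loads:
  at P: point load 39 at a = 2.4: Pab(L + b)/(6LEI) = 196.6/EI
  at Q: point load 39 at a = 2.4: Pab(L + a)/(6LEI) = 140.4/EI
  at P: UDL 6.8: wL³/(24EI) = 250.7/EI
  at Q: UDL 6.8: wL³/(24EI) = 250.7/EI
  θ_P0 = 447.2/EI,  θ_Q0 = 391.1/EI
Flexibility coefficients: a unit moment at one end gives L/(3EI) there and L/(6EI) at the far end, so f₁₁ = f₂₂ = 3.2/EI and f₁₂ = f₂₁ = 1.6/EI.
Compatibility — zero rotation at each built-in end:
  3.2 M_P + 1.6 M_Q = 447.2
  1.6 M_P + 3.2 M_Q = 391.1
Solving the pair gives M_P = 104.9 kN·m and M_Q = 69.77 kN·m (hogging).

M_Q = 69.77 kN·m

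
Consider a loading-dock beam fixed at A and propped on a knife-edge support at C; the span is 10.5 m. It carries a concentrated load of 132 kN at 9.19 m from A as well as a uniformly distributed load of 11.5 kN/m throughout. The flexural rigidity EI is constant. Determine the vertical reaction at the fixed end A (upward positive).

Take the reaction at C as the redundant and release it; the primary structure is a cantilever fixed at A.
Downward deflection at the released point C due to the loads:
  point load 132 at a = 9.19: Pa²(3L − a)/(6EI) = 41453/EI
  UDL 11.5: wL⁴/(8EI) = 17473/EI
  δ_0 = 58926/EI
Flexibility coefficient — unit upward force at C: δ_{CC} = L³/(3EI) = 385.9/EI.
The prop prevents deflection at C: R_C = δ_0/δ_{CC} = 58926/385.9 = 152.7 kN.
Vertical equilibrium: R_A = ΣP − R_C = 252.8 − 152.7 = 100 kN.

R_A = 100 kN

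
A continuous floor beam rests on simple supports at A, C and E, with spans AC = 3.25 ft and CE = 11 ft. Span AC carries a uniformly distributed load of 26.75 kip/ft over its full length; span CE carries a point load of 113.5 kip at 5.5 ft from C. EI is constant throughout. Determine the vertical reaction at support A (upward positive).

R_A = -14.61 kip

Release continuity at C by inserting a hinge; the redundant is the internal moment M_C. The primary structure is two simply-supported spans AC and CE.
Discontinuity in slope at C on the released structure — sum the simple-span end rotations:
  span AC: UDL 26.75: wL³/(24EI) = 38.26/EI
  span CE: point load 113.5 at a = 5.5: Pab(L + b)/(6LEI) = 858.3/EI
  relative rotation θ_0 = (38.26 + 858.3)/EI = 896.6/EI
A unit hogging moment at C produces rotation L₁/(3EI) + L₂/(3EI) = 4.75/EI.
Compatibility: M_C·(L₁+L₂)/(3EI) = θ_0, giving M_C = 188.8 kip·ft (hogging).
Span AC, ΣM about A with M_C applied at C: R_C^{AC}·3.25 = 141.3 + 188.8, so R_C^{AC} = 101.5 kip and R_A = 86.94 − 101.5 = -14.61 kip.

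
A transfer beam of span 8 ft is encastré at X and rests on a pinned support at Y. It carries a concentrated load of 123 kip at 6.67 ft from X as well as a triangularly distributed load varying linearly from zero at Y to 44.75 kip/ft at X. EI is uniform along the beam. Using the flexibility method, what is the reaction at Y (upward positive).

R_Y = 128.4 kip

Choose R_Y as the redundant. The primary structure is the cantilever fixed at X.
Primary-structure tip deflection at Y by superposition:
  point load 123 at a = 6.67: Pa²(3L − a)/(6EI) = 15805/EI
  triangular load, peak 44.75 at the fixed end: w₀L⁴/(30EI) = 6110/EI
  δ_0 = 21915/EI
Tip deflection under a unit load at Y: L³/(3EI) = 170.7/EI.
Compatibility at Y: δ_0 − R_Y·δ_{YY} = 0, so R_Y = 21915/170.7 = 128.4 kip.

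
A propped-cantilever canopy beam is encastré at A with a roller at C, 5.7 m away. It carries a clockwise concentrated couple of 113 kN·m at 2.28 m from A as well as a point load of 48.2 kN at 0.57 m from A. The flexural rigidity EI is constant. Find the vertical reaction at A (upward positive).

R_A = 28.47 kN

Remove the prop at C; the released (primary) structure is a cantilever built in at A.
Downward deflection at the released point C due to the loads:
  clockwise couple 113 at a = 2.28: M₀a(2L − a)/(2EI) = 1175/EI
  point load 48.2 at a = 0.57: Pa²(3L − a)/(6EI) = 43.14/EI
  δ_0 = 1218/EI
Flexibility coefficient — unit upward force at C: δ_{CC} = L³/(3EI) = 61.73/EI.
Compatibility at C: δ_0 − R_C·δ_{CC} = 0, so R_C = 1218/61.73 = 19.73 kN.
Vertical equilibrium: R_A = ΣP − R_C = 48.2 − 19.73 = 28.47 kN.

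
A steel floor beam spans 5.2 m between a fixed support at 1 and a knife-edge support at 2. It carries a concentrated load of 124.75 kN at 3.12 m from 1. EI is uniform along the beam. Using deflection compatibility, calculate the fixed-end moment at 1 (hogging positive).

M_1 = 109 kN·m

Take the reaction at 2 as the redundant and release it; the primary structure is a cantilever fixed at 1.
Downward deflection at the released point 2 due to the loads:
  point load 124.75 at a = 3.12: Pa²(3L − a)/(6EI) = 2526/EI
Flexibility coefficient — unit upward force at 2: δ_{22} = L³/(3EI) = 46.87/EI.
The prop prevents deflection at 2: R_2 = δ_0/δ_{22} = 2526/46.87 = 53.89 kN.
Moment equilibrium about 1: M_1 = Σ(load moments about 1) − R_2·L = 389.2 − 53.89×5.2 = 109 kN·m.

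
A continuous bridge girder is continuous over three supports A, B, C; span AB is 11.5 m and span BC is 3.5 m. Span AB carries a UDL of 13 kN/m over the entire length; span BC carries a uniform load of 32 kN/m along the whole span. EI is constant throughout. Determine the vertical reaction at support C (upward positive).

R_C = 5.659 kN

Take M_B as the redundant. Released structure: two simple spans AB and BC with a hinge at B.
Discontinuity in slope at B on the released structure — sum the simple-span end rotations:
  span AB: UDL 13: wL³/(24EI) = 823.8/EI
  span BC: UDL 32: wL³/(24EI) = 57.17/EI
  relative rotation θ_0 = (823.8 + 57.17)/EI = 881/EI
A unit hogging moment at B produces rotation L₁/(3EI) + L₂/(3EI) = 5/EI.
Compatibility: M_B·(L₁+L₂)/(3EI) = θ_0, giving M_B = 176.2 kN·m (hogging).
Span BC, ΣM about C: R_B^{BC}·3.5 = 196 + 176.2, so R_B^{BC} = 106.3 kN and R_C = 112 − 106.3 = 5.659 kN.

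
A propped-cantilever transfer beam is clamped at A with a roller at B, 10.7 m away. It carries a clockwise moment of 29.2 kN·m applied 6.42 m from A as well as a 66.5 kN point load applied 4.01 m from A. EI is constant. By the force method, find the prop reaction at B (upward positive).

Release the roller at B. Primary structure: cantilever fixed at A.
Primary-structure tip deflection at B by superposition:
  clockwise couple 29.2 at a = 6.42: M₀a(2L − a)/(2EI) = 1404/EI
  point load 66.5 at a = 4.01: Pa²(3L − a)/(6EI) = 5006/EI
  δ_0 = 6410/EI
Flexibility coefficient — unit upward force at B: δ_{BB} = L³/(3EI) = 408.3/EI.
The prop prevents deflection at B: R_B = δ_0/δ_{BB} = 6410/408.3 = 15.7 kN.

R_B = 15.7 kN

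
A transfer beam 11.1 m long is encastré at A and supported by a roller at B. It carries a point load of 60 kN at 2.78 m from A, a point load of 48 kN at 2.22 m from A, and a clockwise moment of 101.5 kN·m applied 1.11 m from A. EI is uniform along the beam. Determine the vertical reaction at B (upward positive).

R_B = 10.47 kN

Release the roller at B. Primary structure: cantilever fixed at A.
Deflection at B on the released cantilever, summing each load's contribution:
  point load 60 at a = 2.78: Pa²(3L − a)/(6EI) = 2359/EI
  point load 48 at a = 2.22: Pa²(3L − a)/(6EI) = 1225/EI
  clockwise couple 101.5 at a = 1.11: M₀a(2L − a)/(2EI) = 1188/EI
  δ_0 = 4772/EI
Tip deflection under a unit load at B: L³/(3EI) = 455.9/EI.
The prop prevents deflection at B: R_B = δ_0/δ_{BB} = 4772/455.9 = 10.47 kN.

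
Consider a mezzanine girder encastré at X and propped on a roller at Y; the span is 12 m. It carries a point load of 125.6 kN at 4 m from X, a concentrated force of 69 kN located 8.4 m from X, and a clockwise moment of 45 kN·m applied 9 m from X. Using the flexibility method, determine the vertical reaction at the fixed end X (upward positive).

R_X = 131.8 kN

Take the reaction at Y as the redundant and release it; the primary structure is a cantilever fixed at X.
Deflection at Y on the released cantilever, summing each load's contribution:
  point load 125.6 at a = 4: Pa²(3L − a)/(6EI) = 10718/EI
  point load 69 at a = 8.4: Pa²(3L − a)/(6EI) = 22396/EI
  clockwise couple 45 at a = 9: M₀a(2L − a)/(2EI) = 3038/EI
  δ_0 = 36151/EI
Tip deflection under a unit load at Y: L³/(3EI) = 576/EI.
The prop prevents deflection at Y: R_Y = δ_0/δ_{YY} = 36151/576 = 62.76 kN.
Vertical equilibrium: R_X = ΣP − R_Y = 194.6 − 62.76 = 131.8 kN.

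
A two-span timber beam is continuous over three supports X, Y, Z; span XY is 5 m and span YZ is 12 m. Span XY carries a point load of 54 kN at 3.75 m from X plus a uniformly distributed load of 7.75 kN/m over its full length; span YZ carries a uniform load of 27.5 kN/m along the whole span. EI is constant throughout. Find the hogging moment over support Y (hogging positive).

Insert a hinge at Y; M_Y is the redundant, and each span becomes simply supported.
Rotations at Y on the released spans (each span's end-slope, ×1/EI):
  span XY: point load 54 at a = 3.75: Pab(L + a)/(6LEI) = 73.83/EI
  span XY: UDL 7.75: wL³/(24EI) = 40.36/EI
  span YZ: UDL 27.5: wL³/(24EI) = 1980/EI
  relative rotation θ_0 = (114.2 + 1980)/EI = 2094/EI
A unit hogging moment at Y produces rotation L₁/(3EI) + L₂/(3EI) = 5.667/EI.
Compatibility: M_Y·(L₁+L₂)/(3EI) = θ_0, giving M_Y = 369.6 kN·m (hogging).

M_Y = 369.6 kN·m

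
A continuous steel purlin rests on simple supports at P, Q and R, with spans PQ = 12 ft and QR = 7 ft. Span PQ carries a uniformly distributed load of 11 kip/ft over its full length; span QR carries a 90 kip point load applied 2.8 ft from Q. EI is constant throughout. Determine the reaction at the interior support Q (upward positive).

R_Q = 158.4 kip

Take M_Q as the redundant. Released structure: two simple spans PQ and QR with a hinge at Q.
End slopes at the hinge Q, treating each span as simply supported:
  span PQ: UDL 11: wL³/(24EI) = 792/EI
  span QR: point load 90 at a = 2.8: Pab(L + b)/(6LEI) = 282.2/EI
  relative rotation θ_0 = (792 + 282.2)/EI = 1074/EI
A unit hogging moment at Q produces rotation L₁/(3EI) + L₂/(3EI) = 6.333/EI.
Compatibility: M_Q·(L₁+L₂)/(3EI) = θ_0, giving M_Q = 169.6 kip·ft (hogging).
Span PQ, ΣM about P with M_Q applied at Q: R_Q^{PQ}·12 = 792 + 169.6, so R_Q^{PQ} = 80.13 kip and R_P = 132 − 80.13 = 51.87 kip.
Span QR, ΣM about R: R_Q^{QR}·7 = 378 + 169.6, so R_Q^{QR} = 78.23 kip and R_R = 90 − 78.23 = 11.77 kip.
R_Q = 80.13 + 78.23 = 158.4 kip.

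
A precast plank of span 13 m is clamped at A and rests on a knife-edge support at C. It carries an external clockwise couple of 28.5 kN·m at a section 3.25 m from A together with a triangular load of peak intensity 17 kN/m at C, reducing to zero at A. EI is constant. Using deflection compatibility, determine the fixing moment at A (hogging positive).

Release the roller at C. Primary structure: cantilever fixed at A.
Free-end deflection of the primary structure under the applied loading (downward +):
  clockwise couple 28.5 at a = 3.25: M₀a(2L − a)/(2EI) = 1054/EI
  triangular load, peak 17 at the free end: 11w₀L⁴/(120EI) = 44508/EI
  δ_0 = 45561/EI
Flexibility coefficient — unit upward force at C: δ_{CC} = L³/(3EI) = 732.3/EI.
Compatibility at C: δ_0 − R_C·δ_{CC} = 0, so R_C = 45561/732.3 = 62.21 kN.
Moment equilibrium about A: M_A = Σ(load moments about A) − R_C·L = 986.2 − 62.21×13 = 177.4 kN·m.

M_A = 177.4 kN·m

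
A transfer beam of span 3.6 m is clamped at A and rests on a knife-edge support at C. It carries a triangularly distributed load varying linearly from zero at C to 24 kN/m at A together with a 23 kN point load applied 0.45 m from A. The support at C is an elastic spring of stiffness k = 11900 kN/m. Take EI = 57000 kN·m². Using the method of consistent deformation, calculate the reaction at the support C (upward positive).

R_C = 7 kN

Take the reaction at C as the redundant and release it; the primary structure is a cantilever fixed at A.
Downward deflection at the released point C due to the loads:
  triangular load, peak 24 at the fixed end: w₀L⁴/(30EI) = 134.4/EI
  point load 23 at a = 0.45: Pa²(3L − a)/(6EI) = 8.034/EI
  δ_0 = 142.4/EI
Tip deflection under a unit load at C: L³/(3EI) = 15.55/EI.
With EI = 57000 kN·m²: δ_0 = 0.002498 m and δ_{CC} = 0.000273 m/kN.
Compatibility — the spring shortens by R_C/k under the reaction it provides: δ_0 − R_C·δ_{CC} = R_C/k. With 1/k = 0.000084 m/kN, R_C = δ_0 / (δ_{CC} + 1/k) = 0.002498 / (0.000273 + 0.000084) = 7 kN.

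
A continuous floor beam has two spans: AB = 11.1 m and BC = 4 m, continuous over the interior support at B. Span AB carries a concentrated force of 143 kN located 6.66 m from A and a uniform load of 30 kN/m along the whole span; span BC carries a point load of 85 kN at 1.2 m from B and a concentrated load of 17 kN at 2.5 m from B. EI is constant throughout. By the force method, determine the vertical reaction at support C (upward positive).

R_C = -109.5 kN

Take M_B as the redundant. Released structure: two simple spans AB and BC with a hinge at B.
Rotations at B on the released spans (each span's end-slope, ×1/EI):
  span AB: point load 143 at a = 6.66: Pab(L + a)/(6LEI) = 1128/EI
  span AB: UDL 30: wL³/(24EI) = 1710/EI
  span BC: point load 85 at a = 1.2: Pab(L + b)/(6LEI) = 80.92/EI
  span BC: point load 17 at a = 2.5: Pab(L + b)/(6LEI) = 14.61/EI
  relative rotation θ_0 = (2837 + 95.53)/EI = 2933/EI
A unit hogging moment at B produces rotation L₁/(3EI) + L₂/(3EI) = 5.033/EI.
Slope continuity at B: θ_0 = M_B·5.033/EI, so M_B = 2933/5.033 = 582.7 kN·m (hogging).
Span BC, ΣM about C: R_B^{BC}·4 = 263.5 + 582.7, so R_B^{BC} = 211.5 kN and R_C = 102 − 211.5 = -109.5 kN.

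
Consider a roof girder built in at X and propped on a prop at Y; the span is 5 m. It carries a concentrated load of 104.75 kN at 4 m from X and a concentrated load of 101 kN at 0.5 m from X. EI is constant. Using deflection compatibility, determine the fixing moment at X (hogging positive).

M_X = 93.46 kN·m

Release the roller at Y. Primary structure: cantilever fixed at X.
Downward deflection at the released point Y due to the loads:
  point load 104.75 at a = 4: Pa²(3L − a)/(6EI) = 3073/EI
  point load 101 at a = 0.5: Pa²(3L − a)/(6EI) = 61.02/EI
  δ_0 = 3134/EI
Tip deflection under a unit load at Y: L³/(3EI) = 41.67/EI.
Compatibility at Y: δ_0 − R_Y·δ_{YY} = 0, so R_Y = 3134/41.67 = 75.21 kN.
Moment equilibrium about X: M_X = Σ(load moments about X) − R_Y·L = 469.5 − 75.21×5 = 93.46 kN·m.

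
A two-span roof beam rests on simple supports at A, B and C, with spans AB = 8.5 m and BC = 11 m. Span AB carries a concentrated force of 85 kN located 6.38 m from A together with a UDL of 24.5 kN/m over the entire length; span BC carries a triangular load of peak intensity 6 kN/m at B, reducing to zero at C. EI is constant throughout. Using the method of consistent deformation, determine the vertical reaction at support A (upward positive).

R_A = 104.7 kN

Insert a hinge at B; M_B is the redundant, and each span becomes simply supported.
Discontinuity in slope at B on the released structure — sum the simple-span end rotations:
  span AB: point load 85 at a = 6.38: Pab(L + a)/(6LEI) = 335.4/EI
  span AB: UDL 24.5: wL³/(24EI) = 626.9/EI
  span BC: triangular load, peak 6: w₀L³/(45EI) = 177.5/EI
  relative rotation θ_0 = (962.4 + 177.5)/EI = 1140/EI
A unit hogging moment at B produces rotation L₁/(3EI) + L₂/(3EI) = 6.5/EI.
Slope continuity at B: θ_0 = M_B·6.5/EI, so M_B = 1140/6.5 = 175.4 kN·m (hogging).
Span AB, ΣM about A with M_B applied at B: R_B^{AB}·8.5 = 1427 + 175.4, so R_B^{AB} = 188.6 kN and R_A = 293.2 − 188.6 = 104.7 kN.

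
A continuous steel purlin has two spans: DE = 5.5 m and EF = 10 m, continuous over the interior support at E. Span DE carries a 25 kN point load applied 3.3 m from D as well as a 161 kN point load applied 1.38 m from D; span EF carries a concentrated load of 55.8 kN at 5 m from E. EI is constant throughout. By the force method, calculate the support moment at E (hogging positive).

Insert a hinge at E; M_E is the redundant, and each span becomes simply supported.
End slopes at the hinge E, treating each span as simply supported:
  span DE: point load 25 at a = 3.3: Pab(L + a)/(6LEI) = 48.4/EI
  span DE: point load 161 at a = 1.38: Pab(L + a)/(6LEI) = 190.8/EI
  span EF: point load 55.8 at a = 5: Pab(L + b)/(6LEI) = 348.8/EI
  relative rotation θ_0 = (239.2 + 348.8)/EI = 588/EI
A unit hogging moment at E produces rotation L₁/(3EI) + L₂/(3EI) = 5.167/EI.
Slope continuity at E: θ_0 = M_E·5.167/EI, so M_E = 588/5.167 = 113.8 kN·m (hogging).

M_E = 113.8 kN·m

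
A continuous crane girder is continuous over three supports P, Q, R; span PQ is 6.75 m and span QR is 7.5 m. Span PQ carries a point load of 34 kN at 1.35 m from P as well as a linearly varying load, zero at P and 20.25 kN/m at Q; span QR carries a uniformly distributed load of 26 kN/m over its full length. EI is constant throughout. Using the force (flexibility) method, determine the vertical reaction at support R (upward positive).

Release continuity at Q by inserting a hinge; the redundant is the internal moment M_Q. The primary structure is two simply-supported spans PQ and QR.
Discontinuity in slope at Q on the released structure — sum the simple-span end rotations:
  span PQ: point load 34 at a = 1.35: Pab(L + a)/(6LEI) = 49.57/EI
  span PQ: triangular load, peak 20.25: w₀L³/(45EI) = 138.4/EI
  span QR: UDL 26: wL³/(24EI) = 457/EI
  relative rotation θ_0 = (188 + 457)/EI = 645/EI
A unit hogging moment at Q produces rotation L₁/(3EI) + L₂/(3EI) = 4.75/EI.
Compatibility: M_Q·(L₁+L₂)/(3EI) = θ_0, giving M_Q = 135.8 kN·m (hogging).
Span QR, ΣM about R: R_Q^{QR}·7.5 = 731.2 + 135.8, so R_Q^{QR} = 115.6 kN and R_R = 195 − 115.6 = 79.39 kN.

R_R = 79.39 kN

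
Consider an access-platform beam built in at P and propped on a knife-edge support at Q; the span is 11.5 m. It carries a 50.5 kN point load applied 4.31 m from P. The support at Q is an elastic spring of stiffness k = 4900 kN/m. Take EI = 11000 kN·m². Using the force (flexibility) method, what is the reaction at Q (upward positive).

Release the roller at Q. Primary structure: cantilever fixed at P.
Downward deflection at the released point Q due to the loads:
  point load 50.5 at a = 4.31: Pa²(3L − a)/(6EI) = 4720/EI
Flexibility coefficient — unit upward force at Q: δ_{QQ} = L³/(3EI) = 507/EI.
With EI = 11000 kN·m²: δ_0 = 0.42911 m and δ_{QQ} = 0.046087 m/kN.
Compatibility — the spring shortens by R_Q/k under the reaction it provides: δ_0 − R_Q·δ_{QQ} = R_Q/k. With 1/k = 0.000204 m/kN, R_Q = δ_0 / (δ_{QQ} + 1/k) = 0.42911 / (0.046087 + 0.000204) = 9.27 kN.

R_Q = 9.27 kN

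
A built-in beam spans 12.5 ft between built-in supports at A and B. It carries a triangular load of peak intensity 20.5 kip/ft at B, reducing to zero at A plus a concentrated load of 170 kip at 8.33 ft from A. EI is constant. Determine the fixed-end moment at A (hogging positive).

Take the two fixed-end moments M_A, M_B as redundants; the released structure is the simple span AB.
Simple-span end rotations at A and B under the given loads:
  at A: triangular load, peak 20.5: 7w₀L³/(360EI) = 778.5/EI
  at B: triangular load, peak 20.5: w₀L³/(45EI) = 889.8/EI
  at A: point load 170 at a = 8.33: Pab(L + b)/(6LEI) = 1313/EI
  at B: point load 170 at a = 8.33: Pab(L + a)/(6LEI) = 1640/EI
  θ_A0 = 2091/EI,  θ_B0 = 2530/EI
Flexibility coefficients: a unit moment at one end gives L/(3EI) there and L/(6EI) at the far end, so f₁₁ = f₂₂ = 4.167/EI and f₁₂ = f₂₁ = 2.083/EI.
Compatibility — zero rotation at each built-in end:
  4.167 M_A + 2.083 M_B = 2091
  2.083 M_A + 4.167 M_B = 2530
Solving the pair gives M_A = 264.4 kip·ft and M_B = 475 kip·ft (hogging).

M_A = 264.4 kip·ft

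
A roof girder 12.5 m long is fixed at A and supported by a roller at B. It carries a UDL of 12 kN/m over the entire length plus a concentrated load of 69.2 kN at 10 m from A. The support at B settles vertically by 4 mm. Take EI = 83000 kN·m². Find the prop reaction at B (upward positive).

R_B = 104.5 kN

Choose R_B as the redundant. The primary structure is the cantilever fixed at A.
Primary-structure tip deflection at B by superposition:
  UDL 12: wL⁴/(8EI) = 36621/EI
  point load 69.2 at a = 10: Pa²(3L − a)/(6EI) = 31717/EI
  δ_0 = 68338/EI
Tip deflection under a unit load at B: L³/(3EI) = 651/EI.
With EI = 83000 kN·m²: δ_0 = 0.82335 m and δ_{BB} = 0.007844 m/kN.
Compatibility — the beam at B must follow the support down by 0.004 m: δ_0 − R_B·δ_{BB} = 0.004, so R_B = (0.82335 − 0.004)/0.007844 = 104.5 kN.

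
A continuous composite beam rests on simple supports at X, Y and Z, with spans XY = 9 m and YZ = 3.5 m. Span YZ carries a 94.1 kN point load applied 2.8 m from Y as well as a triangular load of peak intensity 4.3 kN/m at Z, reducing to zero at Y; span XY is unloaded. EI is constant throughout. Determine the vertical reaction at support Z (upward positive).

R_Z = 77.52 kN

Take M_Y as the redundant. Released structure: two simple spans XY and YZ with a hinge at Y.
End slopes at the hinge Y, treating each span as simply supported:
  span YZ: point load 94.1 at a = 2.8: Pab(L + b)/(6LEI) = 36.89/EI
  span YZ: triangular load, peak 4.3: 7w₀L³/(360EI) = 3.585/EI
  relative rotation θ_0 = (0 + 40.47)/EI = 40.47/EI
A unit hogging moment at Y produces rotation L₁/(3EI) + L₂/(3EI) = 4.167/EI.
Compatibility: M_Y·(L₁+L₂)/(3EI) = θ_0, giving M_Y = 9.713 kN·m (hogging).
Span YZ, ΣM about Z: R_Y^{YZ}·3.5 = 74.65 + 9.713, so R_Y^{YZ} = 24.1 kN and R_Z = 101.6 − 24.1 = 77.52 kN.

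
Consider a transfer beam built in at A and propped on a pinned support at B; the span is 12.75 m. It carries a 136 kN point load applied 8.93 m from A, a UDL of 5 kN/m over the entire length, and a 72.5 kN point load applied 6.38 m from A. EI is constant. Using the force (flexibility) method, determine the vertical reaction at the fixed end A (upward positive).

R_A = 148.9 kN

Take the reaction at B as the redundant and release it; the primary structure is a cantilever fixed at A.
Primary-structure tip deflection at B by superposition:
  point load 136 at a = 8.93: Pa²(3L − a)/(6EI) = 52997/EI
  UDL 5: wL⁴/(8EI) = 16517/EI
  point load 72.5 at a = 6.38: Pa²(3L − a)/(6EI) = 15675/EI
  δ_0 = 85189/EI
Tip deflection under a unit load at B: L³/(3EI) = 690.9/EI.
The prop prevents deflection at B: R_B = δ_0/δ_{BB} = 85189/690.9 = 123.3 kN.
Vertical equilibrium: R_A = ΣP − R_B = 272.2 − 123.3 = 148.9 kN.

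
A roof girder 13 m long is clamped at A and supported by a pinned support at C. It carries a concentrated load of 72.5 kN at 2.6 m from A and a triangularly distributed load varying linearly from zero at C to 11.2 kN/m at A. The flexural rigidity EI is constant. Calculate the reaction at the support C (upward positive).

R_C = 18.62 kN

Remove the prop at C; the released (primary) structure is a cantilever built in at A.
Deflection at C on the released cantilever, summing each load's contribution:
  point load 72.5 at a = 2.6: Pa²(3L − a)/(6EI) = 2973/EI
  triangular load, peak 11.2 at the fixed end: w₀L⁴/(30EI) = 10663/EI
  δ_0 = 13636/EI
Flexibility coefficient — unit upward force at C: δ_{CC} = L³/(3EI) = 732.3/EI.
Compatibility at C: δ_0 − R_C·δ_{CC} = 0, so R_C = 13636/732.3 = 18.62 kN.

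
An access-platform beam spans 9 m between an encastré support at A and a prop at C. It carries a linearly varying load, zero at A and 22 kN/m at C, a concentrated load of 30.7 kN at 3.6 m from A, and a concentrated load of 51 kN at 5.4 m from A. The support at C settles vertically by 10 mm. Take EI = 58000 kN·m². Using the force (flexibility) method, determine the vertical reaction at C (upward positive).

Choose R_C as the redundant. The primary structure is the cantilever fixed at A.
Downward deflection at the released point C due to the loads:
  triangular load, peak 22 at the free end: 11w₀L⁴/(120EI) = 13231/EI
  point load 30.7 at a = 3.6: Pa²(3L − a)/(6EI) = 1552/EI
  point load 51 at a = 5.4: Pa²(3L − a)/(6EI) = 5354/EI
  δ_0 = 20137/EI
Flexibility coefficient — unit upward force at C: δ_{CC} = L³/(3EI) = 243/EI.
With EI = 58000 kN·m²: δ_0 = 0.34719 m and δ_{CC} = 0.00419 m/kN.
Compatibility — the beam at C must follow the support down by 0.01 m: δ_0 − R_C·δ_{CC} = 0.01, so R_C = (0.34719 − 0.01)/0.00419 = 80.48 kN.

R_C = 80.48 kN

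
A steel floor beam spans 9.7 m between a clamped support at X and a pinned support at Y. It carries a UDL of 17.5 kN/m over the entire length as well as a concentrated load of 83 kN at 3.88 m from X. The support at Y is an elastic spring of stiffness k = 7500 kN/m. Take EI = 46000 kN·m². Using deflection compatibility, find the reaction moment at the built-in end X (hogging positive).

M_X = 375.9 kN·m

Release the roller at Y. Primary structure: cantilever fixed at X.
Deflection at Y on the released cantilever, summing each load's contribution:
  UDL 17.5: wL⁴/(8EI) = 19366/EI
  point load 83 at a = 3.88: Pa²(3L − a)/(6EI) = 5252/EI
  δ_0 = 24618/EI
Tip deflection under a unit load at Y: L³/(3EI) = 304.2/EI.
With EI = 46000 kN·m²: δ_0 = 0.53517 m and δ_{YY} = 0.006614 m/kN.
Compatibility — the spring shortens by R_Y/k under the reaction it provides: δ_0 − R_Y·δ_{YY} = R_Y/k. With 1/k = 0.000133 m/kN, R_Y = δ_0 / (δ_{YY} + 1/k) = 0.53517 / (0.006614 + 0.000133) = 79.32 kN.
Moment equilibrium about X: M_X = Σ(load moments about X) − R_Y·L = 1145 − 79.32×9.7 = 375.9 kN·m.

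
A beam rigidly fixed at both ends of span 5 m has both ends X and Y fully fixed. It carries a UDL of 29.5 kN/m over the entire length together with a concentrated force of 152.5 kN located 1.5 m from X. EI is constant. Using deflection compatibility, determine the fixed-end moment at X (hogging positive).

M_X = 173.5 kN·m

Take the two fixed-end moments M_X, M_Y as redundants; the released structure is the simple span XY.
On the primary (simply-supported) span, the end slopes from the loading are:
  at X: UDL 29.5: wL³/(24EI) = 153.6/EI
  at Y: UDL 29.5: wL³/(24EI) = 153.6/EI
  at X: point load 152.5 at a = 1.5: Pab(L + b)/(6LEI) = 226.8/EI
  at Y: point load 152.5 at a = 1.5: Pab(L + a)/(6LEI) = 173.5/EI
  θ_X0 = 380.5/EI,  θ_Y0 = 327.1/EI
Flexibility coefficients: a unit moment at one end gives L/(3EI) there and L/(6EI) at the far end, so f₁₁ = f₂₂ = 1.667/EI and f₁₂ = f₂₁ = 0.8333/EI.
Compatibility — zero rotation at each built-in end:
  1.667 M_X + 0.8333 M_Y = 380.5
  0.8333 M_X + 1.667 M_Y = 327.1
Solving the pair gives M_X = 173.5 kN·m and M_Y = 109.5 kN·m (hogging).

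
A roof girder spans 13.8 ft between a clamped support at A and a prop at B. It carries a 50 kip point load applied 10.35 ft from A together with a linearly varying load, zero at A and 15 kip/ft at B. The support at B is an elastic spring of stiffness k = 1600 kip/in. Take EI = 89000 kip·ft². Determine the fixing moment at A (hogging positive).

M_A = 253.9 kip·ft

Choose R_B as the redundant. The primary structure is the cantilever fixed at A.
Deflection at B on the released cantilever, summing each load's contribution:
  point load 50 at a = 10.35: Pa²(3L − a)/(6EI) = 27718/EI
  triangular load, peak 15 at the free end: 11w₀L⁴/(120EI) = 49868/EI
  δ_0 = 77586/EI
Tip deflection under a unit load at B: L³/(3EI) = 876/EI.
With EI = 89000 kip·ft²: δ_0 = 0.87175 ft and δ_{BB} = 0.009843 ft/kip.
Compatibility — the spring shortens by R_B/k under the reaction it provides: δ_0 − R_B·δ_{BB} = R_B/k. With 1/k = 1/(1600×12) ft/kip = 0.000052 ft/kip, R_B = δ_0 / (δ_{BB} + 1/k) = 0.87175 / (0.009843 + 0.000052) = 88.1 kip.
Moment equilibrium about A: M_A = Σ(load moments about A) − R_B·L = 1470 − 88.1×13.8 = 253.9 kip·ft.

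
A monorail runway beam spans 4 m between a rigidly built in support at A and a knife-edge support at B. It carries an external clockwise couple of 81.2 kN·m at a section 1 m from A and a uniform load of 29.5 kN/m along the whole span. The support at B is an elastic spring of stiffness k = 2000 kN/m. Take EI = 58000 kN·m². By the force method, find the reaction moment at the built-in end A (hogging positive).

M_A = 219.6 kN·m

Choose R_B as the redundant. The primary structure is the cantilever fixed at A.
Free-end deflection of the primary structure under the applied loading (downward +):
  clockwise couple 81.2 at a = 1: M₀a(2L − a)/(2EI) = 284.2/EI
  UDL 29.5: wL⁴/(8EI) = 944/EI
  δ_0 = 1228/EI
Tip deflection under a unit load at B: L³/(3EI) = 21.33/EI.
With EI = 58000 kN·m²: δ_0 = 0.021176 m and δ_{BB} = 0.000368 m/kN.
Compatibility — the spring shortens by R_B/k under the reaction it provides: δ_0 − R_B·δ_{BB} = R_B/k. With 1/k = 0.0005 m/kN, R_B = δ_0 / (δ_{BB} + 1/k) = 0.021176 / (0.000368 + 0.0005) = 24.4 kN.
Moment equilibrium about A: M_A = Σ(load moments about A) − R_B·L = 317.2 − 24.4×4 = 219.6 kN·m.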